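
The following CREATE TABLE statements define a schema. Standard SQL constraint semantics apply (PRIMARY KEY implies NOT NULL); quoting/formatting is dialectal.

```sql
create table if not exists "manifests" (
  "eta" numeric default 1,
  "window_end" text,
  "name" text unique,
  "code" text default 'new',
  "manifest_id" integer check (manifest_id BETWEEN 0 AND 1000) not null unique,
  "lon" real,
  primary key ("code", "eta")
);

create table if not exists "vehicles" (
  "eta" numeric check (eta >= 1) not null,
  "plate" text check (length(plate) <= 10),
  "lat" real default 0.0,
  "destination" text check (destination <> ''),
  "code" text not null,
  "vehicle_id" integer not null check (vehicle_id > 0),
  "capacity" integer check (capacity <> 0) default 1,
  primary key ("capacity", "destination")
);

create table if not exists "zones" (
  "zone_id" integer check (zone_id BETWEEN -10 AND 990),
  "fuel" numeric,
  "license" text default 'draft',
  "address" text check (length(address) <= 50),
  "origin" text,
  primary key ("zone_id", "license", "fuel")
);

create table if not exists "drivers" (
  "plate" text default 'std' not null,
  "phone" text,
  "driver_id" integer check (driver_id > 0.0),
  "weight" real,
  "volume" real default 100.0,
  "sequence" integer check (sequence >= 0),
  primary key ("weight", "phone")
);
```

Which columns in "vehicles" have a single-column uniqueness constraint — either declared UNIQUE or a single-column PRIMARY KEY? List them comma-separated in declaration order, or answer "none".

none

- eta: no UNIQUE or single-column PK constraint.
- plate: no UNIQUE or single-column PK constraint.
- lat: no UNIQUE or single-column PK constraint.
- destination: part of a composite PRIMARY KEY — only the tuple is unique, not this column on its own.
- code: no UNIQUE or single-column PK constraint.
- vehicle_id: no UNIQUE or single-column PK constraint.
- capacity: part of a composite PRIMARY KEY — only the tuple is unique, not this column on its own.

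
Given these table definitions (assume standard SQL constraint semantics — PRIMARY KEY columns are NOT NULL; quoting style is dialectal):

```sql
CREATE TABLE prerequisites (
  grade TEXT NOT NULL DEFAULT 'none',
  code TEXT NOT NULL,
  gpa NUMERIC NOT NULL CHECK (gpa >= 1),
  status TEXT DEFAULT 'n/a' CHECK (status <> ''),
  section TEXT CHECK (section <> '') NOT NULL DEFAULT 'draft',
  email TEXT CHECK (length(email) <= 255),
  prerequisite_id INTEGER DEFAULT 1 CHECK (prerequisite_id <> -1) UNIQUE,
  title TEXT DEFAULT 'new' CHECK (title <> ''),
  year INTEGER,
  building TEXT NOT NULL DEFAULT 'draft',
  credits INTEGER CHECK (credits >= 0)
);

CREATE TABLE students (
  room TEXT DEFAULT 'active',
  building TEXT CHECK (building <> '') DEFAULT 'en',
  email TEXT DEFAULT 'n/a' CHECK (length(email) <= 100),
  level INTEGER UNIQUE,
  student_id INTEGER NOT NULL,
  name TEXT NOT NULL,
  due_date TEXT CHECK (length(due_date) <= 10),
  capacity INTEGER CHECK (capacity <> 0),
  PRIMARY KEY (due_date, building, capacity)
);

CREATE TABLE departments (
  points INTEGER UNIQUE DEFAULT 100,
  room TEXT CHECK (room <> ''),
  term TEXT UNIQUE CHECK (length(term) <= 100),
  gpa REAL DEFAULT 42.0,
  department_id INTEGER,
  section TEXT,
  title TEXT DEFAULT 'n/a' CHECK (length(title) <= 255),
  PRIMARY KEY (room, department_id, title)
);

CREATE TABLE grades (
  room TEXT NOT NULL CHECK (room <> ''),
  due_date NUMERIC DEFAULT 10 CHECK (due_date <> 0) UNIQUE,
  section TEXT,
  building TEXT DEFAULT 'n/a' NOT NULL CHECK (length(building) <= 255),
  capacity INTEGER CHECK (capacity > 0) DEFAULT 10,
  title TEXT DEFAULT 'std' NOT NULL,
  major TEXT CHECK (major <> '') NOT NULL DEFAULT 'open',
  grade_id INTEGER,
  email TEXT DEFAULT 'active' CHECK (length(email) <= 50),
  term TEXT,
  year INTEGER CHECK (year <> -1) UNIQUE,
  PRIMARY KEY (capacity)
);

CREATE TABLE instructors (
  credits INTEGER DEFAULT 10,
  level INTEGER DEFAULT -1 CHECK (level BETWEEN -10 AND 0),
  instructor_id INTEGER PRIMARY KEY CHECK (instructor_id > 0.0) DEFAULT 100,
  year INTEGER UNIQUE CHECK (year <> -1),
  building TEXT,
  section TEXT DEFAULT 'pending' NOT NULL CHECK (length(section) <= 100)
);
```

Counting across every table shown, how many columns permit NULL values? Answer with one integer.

23

prerequisites: 6 nullable (status, email, prerequisite_id, title, year, credits — PK none and explicit NOT NULL columns excluded).
students: 3 nullable (room, email, level — PK (due_date, building, capacity) and explicit NOT NULL columns excluded).
departments: 4 nullable (points, term, gpa, section — PK (room, department_id, title) and explicit NOT NULL columns excluded).
grades: 6 nullable (due_date, section, grade_id, email, term, year — PK (capacity) and explicit NOT NULL columns excluded).
instructors: 4 nullable (credits, level, year, building — PK (instructor_id) and explicit NOT NULL columns excluded).
Total: 6 + 3 + 4 + 6 + 4 = 23.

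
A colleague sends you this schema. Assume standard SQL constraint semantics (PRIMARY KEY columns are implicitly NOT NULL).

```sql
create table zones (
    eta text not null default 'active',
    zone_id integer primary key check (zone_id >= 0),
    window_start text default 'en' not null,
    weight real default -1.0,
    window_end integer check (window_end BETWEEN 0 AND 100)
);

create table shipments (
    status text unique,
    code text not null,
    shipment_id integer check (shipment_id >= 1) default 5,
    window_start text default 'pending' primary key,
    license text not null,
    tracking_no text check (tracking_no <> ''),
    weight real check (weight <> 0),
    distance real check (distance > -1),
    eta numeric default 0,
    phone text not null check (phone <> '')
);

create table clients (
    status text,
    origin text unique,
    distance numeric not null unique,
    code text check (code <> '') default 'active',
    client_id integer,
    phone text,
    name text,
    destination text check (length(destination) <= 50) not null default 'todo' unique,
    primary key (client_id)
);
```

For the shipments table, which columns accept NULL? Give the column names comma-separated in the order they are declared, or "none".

status, shipment_id, tracking_no, weight, distance, eta

- status: UNIQUE does not imply NOT NULL → nullable.
- code: declared NOT NULL → not nullable.
- shipment_id: CHECK does not forbid NULL (a CHECK constraint passes when its expression is NULL) → nullable.
- window_start: part of the PRIMARY KEY, which implies NOT NULL → not nullable.
- license: declared NOT NULL → not nullable.
- tracking_no: CHECK does not forbid NULL (a CHECK constraint passes when its expression is NULL) → nullable.
- weight: CHECK does not forbid NULL (a CHECK constraint passes when its expression is NULL) → nullable.
- distance: CHECK does not forbid NULL (a CHECK constraint passes when its expression is NULL) → nullable.
- eta: DEFAULT only fills an omitted column; an explicit NULL is still allowed → nullable.
- phone: declared NOT NULL → not nullable.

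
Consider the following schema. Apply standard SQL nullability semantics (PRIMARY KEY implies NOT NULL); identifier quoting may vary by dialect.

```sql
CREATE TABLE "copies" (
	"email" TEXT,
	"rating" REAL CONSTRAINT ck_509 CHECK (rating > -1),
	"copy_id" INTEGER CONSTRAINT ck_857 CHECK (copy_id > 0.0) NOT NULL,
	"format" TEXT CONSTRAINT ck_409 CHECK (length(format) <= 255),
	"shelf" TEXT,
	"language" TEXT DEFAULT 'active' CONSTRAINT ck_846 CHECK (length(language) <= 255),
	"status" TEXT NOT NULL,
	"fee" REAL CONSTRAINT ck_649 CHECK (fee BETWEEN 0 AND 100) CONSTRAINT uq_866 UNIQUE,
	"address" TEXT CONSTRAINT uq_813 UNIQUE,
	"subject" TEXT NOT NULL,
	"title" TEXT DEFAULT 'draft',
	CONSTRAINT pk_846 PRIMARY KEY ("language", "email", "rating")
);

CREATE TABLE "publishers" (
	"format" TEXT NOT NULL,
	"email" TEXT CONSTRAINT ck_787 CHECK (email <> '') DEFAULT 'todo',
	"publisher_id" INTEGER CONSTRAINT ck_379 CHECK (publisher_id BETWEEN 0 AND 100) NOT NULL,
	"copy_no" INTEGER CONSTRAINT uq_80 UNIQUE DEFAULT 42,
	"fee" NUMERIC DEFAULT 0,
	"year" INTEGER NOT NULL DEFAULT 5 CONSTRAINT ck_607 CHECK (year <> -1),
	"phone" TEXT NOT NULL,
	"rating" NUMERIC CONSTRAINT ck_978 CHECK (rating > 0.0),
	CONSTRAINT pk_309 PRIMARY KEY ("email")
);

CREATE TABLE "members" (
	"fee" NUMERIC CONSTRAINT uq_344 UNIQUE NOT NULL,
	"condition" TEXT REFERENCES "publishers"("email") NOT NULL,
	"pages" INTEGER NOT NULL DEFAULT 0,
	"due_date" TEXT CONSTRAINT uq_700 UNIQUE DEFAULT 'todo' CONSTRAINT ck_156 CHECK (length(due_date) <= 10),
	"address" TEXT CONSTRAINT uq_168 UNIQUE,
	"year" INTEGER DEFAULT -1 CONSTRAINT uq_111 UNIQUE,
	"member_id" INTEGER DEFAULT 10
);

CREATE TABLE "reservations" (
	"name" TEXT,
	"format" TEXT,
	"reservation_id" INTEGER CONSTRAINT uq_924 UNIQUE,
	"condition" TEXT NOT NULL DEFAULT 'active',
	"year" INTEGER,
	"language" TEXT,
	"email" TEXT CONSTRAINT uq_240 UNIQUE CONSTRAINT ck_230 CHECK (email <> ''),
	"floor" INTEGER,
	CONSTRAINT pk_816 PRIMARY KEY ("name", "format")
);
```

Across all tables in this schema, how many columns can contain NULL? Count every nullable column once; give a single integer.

17

copies: 5 nullable (format, shelf, fee, address, title — PK (language, email, rating) and explicit NOT NULL columns excluded).
publishers: 3 nullable (copy_no, fee, rating — PK (email) and explicit NOT NULL columns excluded).
members: 4 nullable (due_date, address, year, member_id — PK none and explicit NOT NULL columns excluded).
reservations: 5 nullable (reservation_id, year, language, email, floor — PK (name, format) and explicit NOT NULL columns excluded).
Total: 5 + 3 + 4 + 5 = 17.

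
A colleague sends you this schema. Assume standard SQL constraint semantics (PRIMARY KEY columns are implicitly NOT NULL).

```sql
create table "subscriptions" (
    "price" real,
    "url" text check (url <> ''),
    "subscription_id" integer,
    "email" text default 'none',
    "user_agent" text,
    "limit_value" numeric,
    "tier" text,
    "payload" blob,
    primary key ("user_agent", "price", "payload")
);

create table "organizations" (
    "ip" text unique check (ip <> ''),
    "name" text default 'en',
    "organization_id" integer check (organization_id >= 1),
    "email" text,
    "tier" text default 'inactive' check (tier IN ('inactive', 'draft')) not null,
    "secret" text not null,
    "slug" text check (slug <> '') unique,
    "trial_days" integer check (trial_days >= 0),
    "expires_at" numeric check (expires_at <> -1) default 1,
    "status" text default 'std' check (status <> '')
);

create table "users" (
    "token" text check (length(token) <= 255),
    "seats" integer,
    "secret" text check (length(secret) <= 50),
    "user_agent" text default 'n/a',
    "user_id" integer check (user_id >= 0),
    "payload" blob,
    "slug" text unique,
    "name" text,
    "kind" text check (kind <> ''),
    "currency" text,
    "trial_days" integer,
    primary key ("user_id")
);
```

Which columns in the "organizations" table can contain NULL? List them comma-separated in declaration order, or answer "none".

- ip: CHECK does not forbid NULL (a CHECK constraint passes when its expression is NULL) → nullable.
- name: DEFAULT only fills an omitted column; an explicit NULL is still allowed → nullable.
- organization_id: CHECK does not forbid NULL (a CHECK constraint passes when its expression is NULL) → nullable.
- email: no NOT NULL constraint applies → nullable.
- tier: declared NOT NULL → not nullable.
- secret: declared NOT NULL → not nullable.
- slug: CHECK does not forbid NULL (a CHECK constraint passes when its expression is NULL) → nullable.
- trial_days: CHECK does not forbid NULL (a CHECK constraint passes when its expression is NULL) → nullable.
- expires_at: CHECK does not forbid NULL (a CHECK constraint passes when its expression is NULL) → nullable.
- status: CHECK does not forbid NULL (a CHECK constraint passes when its expression is NULL) → nullable.

ip, name, organization_id, email, slug, trial_days, expires_at, status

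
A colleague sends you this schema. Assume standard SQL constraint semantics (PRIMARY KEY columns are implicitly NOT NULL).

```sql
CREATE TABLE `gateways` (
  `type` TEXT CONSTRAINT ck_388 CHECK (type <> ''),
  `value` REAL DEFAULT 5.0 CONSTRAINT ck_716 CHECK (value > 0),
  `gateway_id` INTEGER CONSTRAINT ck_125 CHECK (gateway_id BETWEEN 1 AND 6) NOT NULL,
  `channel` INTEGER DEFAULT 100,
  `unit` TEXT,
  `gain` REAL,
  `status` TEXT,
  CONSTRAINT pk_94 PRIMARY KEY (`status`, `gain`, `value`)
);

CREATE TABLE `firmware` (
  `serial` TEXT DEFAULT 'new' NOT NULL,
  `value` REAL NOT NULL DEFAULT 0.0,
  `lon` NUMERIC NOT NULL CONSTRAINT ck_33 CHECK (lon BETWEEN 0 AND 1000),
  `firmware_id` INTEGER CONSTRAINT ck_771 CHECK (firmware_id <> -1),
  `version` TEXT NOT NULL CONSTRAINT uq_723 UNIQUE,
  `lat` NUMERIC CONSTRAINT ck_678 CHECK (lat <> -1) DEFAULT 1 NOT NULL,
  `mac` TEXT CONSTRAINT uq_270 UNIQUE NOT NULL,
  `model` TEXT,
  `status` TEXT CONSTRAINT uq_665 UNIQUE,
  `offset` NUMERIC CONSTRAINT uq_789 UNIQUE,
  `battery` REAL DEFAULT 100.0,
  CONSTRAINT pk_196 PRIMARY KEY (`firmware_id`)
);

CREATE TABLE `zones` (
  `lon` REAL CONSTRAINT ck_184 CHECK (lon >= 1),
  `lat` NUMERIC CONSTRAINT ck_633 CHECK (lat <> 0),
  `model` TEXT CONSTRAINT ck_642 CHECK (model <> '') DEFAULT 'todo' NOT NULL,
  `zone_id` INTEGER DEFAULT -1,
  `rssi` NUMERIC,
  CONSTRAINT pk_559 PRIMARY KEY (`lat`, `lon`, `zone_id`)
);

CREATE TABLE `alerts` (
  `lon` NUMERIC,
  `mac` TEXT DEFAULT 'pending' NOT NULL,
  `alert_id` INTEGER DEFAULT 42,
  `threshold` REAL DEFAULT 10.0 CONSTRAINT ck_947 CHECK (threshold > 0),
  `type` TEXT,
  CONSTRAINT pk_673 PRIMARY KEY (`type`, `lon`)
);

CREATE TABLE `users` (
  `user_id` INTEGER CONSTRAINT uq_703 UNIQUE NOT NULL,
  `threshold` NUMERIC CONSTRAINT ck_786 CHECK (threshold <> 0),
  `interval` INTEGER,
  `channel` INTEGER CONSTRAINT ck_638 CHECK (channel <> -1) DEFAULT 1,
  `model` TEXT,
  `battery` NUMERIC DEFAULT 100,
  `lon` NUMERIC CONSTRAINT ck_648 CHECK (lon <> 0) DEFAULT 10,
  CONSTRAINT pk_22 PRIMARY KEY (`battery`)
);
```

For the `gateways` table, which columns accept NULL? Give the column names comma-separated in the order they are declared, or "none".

- type: CHECK does not forbid NULL (a CHECK constraint passes when its expression is NULL) → nullable.
- value: part of the PRIMARY KEY, which implies NOT NULL → not nullable.
- gateway_id: declared NOT NULL → not nullable.
- channel: DEFAULT only fills an omitted column; an explicit NULL is still allowed → nullable.
- unit: no NOT NULL constraint applies → nullable.
- gain: part of the PRIMARY KEY, which implies NOT NULL → not nullable.
- status: part of the PRIMARY KEY, which implies NOT NULL → not nullable.

type, channel, unit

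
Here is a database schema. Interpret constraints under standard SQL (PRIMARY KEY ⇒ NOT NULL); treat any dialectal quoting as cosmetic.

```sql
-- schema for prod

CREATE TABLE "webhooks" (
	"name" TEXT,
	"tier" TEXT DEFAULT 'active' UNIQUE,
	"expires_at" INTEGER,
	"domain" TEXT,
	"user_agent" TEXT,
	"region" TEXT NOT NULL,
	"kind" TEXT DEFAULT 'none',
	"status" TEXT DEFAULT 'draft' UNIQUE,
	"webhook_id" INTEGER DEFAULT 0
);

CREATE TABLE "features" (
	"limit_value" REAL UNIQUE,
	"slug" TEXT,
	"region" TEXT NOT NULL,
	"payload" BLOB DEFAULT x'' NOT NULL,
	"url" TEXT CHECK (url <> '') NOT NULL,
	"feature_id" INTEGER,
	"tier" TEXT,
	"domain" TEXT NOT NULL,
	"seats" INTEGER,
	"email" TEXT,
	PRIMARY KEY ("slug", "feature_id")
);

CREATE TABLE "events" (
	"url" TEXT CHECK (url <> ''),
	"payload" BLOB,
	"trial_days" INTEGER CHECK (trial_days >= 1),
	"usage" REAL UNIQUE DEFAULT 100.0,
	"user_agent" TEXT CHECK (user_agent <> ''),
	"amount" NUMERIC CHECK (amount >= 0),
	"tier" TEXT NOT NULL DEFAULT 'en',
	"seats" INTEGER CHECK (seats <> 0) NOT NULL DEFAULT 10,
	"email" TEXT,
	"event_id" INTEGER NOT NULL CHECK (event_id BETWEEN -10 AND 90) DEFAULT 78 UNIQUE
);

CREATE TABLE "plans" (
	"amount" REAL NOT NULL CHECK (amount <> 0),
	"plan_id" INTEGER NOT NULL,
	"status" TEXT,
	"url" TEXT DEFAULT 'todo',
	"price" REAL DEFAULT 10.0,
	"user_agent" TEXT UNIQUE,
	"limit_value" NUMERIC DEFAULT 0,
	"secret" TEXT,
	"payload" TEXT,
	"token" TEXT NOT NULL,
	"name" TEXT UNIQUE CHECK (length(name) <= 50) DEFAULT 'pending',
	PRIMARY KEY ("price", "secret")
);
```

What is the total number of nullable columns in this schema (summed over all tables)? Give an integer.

25

webhooks: 8 nullable (name, tier, expires_at, domain, user_agent, kind, status, webhook_id — PK none and explicit NOT NULL columns excluded).
features: 4 nullable (limit_value, tier, seats, email — PK (slug, feature_id) and explicit NOT NULL columns excluded).
events: 7 nullable (url, payload, trial_days, usage, user_agent, amount, email — PK none and explicit NOT NULL columns excluded).
plans: 6 nullable (status, url, user_agent, limit_value, payload, name — PK (price, secret) and explicit NOT NULL columns excluded).
Total: 8 + 4 + 7 + 6 = 25.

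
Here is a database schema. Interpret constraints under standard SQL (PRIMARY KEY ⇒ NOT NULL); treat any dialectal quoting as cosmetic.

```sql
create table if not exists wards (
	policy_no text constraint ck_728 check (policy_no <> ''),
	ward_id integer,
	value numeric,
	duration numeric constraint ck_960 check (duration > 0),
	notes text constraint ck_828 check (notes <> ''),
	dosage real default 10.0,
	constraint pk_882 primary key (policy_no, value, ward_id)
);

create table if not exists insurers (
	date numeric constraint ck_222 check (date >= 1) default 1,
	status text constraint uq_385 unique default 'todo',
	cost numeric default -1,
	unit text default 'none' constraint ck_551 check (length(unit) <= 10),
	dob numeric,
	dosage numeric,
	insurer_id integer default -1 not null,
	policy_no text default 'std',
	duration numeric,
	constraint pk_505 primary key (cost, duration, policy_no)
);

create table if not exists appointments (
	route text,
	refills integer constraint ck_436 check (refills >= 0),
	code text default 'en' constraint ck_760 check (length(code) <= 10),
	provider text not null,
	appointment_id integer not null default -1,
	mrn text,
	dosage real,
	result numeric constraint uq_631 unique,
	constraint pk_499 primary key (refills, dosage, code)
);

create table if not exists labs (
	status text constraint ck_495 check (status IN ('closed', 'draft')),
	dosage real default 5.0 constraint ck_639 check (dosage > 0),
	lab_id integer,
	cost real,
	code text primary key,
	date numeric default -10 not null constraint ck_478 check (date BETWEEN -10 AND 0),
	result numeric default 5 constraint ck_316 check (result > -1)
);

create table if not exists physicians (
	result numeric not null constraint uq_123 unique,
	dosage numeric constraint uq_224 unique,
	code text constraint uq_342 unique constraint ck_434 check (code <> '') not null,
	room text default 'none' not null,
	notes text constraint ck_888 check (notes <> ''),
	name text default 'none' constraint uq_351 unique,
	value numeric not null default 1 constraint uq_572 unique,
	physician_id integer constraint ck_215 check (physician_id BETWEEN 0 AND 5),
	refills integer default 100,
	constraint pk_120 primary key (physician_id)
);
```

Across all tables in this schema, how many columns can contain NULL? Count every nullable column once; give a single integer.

20

wards: 3 nullable (duration, notes, dosage — PK (policy_no, value, ward_id) and explicit NOT NULL columns excluded).
insurers: 5 nullable (date, status, unit, dob, dosage — PK (cost, duration, policy_no) and explicit NOT NULL columns excluded).
appointments: 3 nullable (route, mrn, result — PK (refills, dosage, code) and explicit NOT NULL columns excluded).
labs: 5 nullable (status, dosage, lab_id, cost, result — PK (code) and explicit NOT NULL columns excluded).
physicians: 4 nullable (dosage, notes, name, refills — PK (physician_id) and explicit NOT NULL columns excluded).
Total: 3 + 5 + 3 + 5 + 4 = 20.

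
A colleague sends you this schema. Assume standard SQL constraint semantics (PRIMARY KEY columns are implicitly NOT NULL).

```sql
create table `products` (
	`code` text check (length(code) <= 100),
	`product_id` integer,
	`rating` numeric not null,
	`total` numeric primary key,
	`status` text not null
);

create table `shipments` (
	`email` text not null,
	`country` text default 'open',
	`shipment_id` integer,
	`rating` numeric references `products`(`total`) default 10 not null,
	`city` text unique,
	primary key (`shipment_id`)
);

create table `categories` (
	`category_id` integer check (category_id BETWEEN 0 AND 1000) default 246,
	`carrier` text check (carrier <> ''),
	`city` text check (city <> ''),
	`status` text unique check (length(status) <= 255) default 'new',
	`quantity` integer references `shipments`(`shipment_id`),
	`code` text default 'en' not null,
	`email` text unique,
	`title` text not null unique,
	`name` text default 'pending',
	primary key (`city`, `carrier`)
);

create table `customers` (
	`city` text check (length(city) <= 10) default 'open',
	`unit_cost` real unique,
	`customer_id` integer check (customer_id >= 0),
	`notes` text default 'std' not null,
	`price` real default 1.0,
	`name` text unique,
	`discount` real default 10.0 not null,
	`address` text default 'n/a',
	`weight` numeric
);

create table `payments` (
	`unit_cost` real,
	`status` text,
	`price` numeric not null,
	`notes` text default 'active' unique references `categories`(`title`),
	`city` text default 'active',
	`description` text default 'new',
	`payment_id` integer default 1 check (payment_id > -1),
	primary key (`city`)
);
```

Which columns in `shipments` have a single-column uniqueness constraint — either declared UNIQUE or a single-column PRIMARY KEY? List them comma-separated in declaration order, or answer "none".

shipment_id, city

- email: no UNIQUE or single-column PK constraint.
- country: no UNIQUE or single-column PK constraint.
- shipment_id: single-column PRIMARY KEY → unique.
- rating: no UNIQUE or single-column PK constraint.
- city: declared UNIQUE → unique.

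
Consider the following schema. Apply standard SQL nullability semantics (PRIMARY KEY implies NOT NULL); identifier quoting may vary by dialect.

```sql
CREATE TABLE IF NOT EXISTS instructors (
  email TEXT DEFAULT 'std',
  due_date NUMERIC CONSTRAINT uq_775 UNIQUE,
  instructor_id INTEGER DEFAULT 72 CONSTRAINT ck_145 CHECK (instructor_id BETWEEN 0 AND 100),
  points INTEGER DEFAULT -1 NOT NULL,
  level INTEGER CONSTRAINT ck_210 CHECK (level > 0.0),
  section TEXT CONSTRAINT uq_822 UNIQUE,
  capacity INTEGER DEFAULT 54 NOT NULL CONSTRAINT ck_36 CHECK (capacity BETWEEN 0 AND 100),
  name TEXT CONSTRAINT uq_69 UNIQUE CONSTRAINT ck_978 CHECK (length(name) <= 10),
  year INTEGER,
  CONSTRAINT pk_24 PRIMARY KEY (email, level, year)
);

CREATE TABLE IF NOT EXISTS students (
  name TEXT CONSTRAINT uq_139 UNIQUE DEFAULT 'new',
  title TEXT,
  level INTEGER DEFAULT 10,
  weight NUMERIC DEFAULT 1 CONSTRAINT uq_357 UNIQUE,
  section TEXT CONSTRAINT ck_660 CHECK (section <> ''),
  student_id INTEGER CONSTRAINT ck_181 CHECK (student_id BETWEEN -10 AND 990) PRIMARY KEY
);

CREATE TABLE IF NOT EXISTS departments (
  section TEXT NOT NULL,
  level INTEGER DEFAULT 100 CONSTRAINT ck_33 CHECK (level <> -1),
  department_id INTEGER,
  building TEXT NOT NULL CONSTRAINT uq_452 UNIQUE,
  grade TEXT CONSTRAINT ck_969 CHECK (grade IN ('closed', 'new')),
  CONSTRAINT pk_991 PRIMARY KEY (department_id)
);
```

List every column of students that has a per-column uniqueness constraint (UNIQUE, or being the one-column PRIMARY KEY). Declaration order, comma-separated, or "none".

- name: declared UNIQUE → unique.
- title: no UNIQUE or single-column PK constraint.
- level: no UNIQUE or single-column PK constraint.
- weight: declared UNIQUE → unique.
- section: no UNIQUE or single-column PK constraint.
- student_id: single-column PRIMARY KEY → unique.

name, weight, student_id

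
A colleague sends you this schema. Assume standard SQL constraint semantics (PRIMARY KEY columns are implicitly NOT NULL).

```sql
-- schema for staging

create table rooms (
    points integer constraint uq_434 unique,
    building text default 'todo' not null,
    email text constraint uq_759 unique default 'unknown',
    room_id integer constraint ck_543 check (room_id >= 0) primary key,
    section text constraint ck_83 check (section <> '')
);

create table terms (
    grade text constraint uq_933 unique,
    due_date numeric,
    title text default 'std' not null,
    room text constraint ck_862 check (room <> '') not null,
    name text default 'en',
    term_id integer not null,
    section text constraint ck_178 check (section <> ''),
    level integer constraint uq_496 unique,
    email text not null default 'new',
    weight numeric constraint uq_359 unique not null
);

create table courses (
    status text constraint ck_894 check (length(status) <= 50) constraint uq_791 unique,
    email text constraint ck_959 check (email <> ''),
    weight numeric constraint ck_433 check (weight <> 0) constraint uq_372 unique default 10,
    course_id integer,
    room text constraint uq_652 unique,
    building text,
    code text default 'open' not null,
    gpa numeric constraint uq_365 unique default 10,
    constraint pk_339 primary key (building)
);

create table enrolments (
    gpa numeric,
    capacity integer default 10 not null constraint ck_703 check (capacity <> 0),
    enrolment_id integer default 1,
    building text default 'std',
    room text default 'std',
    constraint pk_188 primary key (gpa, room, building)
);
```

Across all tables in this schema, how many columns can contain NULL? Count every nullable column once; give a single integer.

rooms: 3 nullable (points, email, section — PK (room_id) and explicit NOT NULL columns excluded).
terms: 5 nullable (grade, due_date, name, section, level — PK none and explicit NOT NULL columns excluded).
courses: 6 nullable (status, email, weight, course_id, room, gpa — PK (building) and explicit NOT NULL columns excluded).
enrolments: 1 nullable (enrolment_id — PK (gpa, room, building) and explicit NOT NULL columns excluded).
Total: 3 + 5 + 6 + 1 = 15.

15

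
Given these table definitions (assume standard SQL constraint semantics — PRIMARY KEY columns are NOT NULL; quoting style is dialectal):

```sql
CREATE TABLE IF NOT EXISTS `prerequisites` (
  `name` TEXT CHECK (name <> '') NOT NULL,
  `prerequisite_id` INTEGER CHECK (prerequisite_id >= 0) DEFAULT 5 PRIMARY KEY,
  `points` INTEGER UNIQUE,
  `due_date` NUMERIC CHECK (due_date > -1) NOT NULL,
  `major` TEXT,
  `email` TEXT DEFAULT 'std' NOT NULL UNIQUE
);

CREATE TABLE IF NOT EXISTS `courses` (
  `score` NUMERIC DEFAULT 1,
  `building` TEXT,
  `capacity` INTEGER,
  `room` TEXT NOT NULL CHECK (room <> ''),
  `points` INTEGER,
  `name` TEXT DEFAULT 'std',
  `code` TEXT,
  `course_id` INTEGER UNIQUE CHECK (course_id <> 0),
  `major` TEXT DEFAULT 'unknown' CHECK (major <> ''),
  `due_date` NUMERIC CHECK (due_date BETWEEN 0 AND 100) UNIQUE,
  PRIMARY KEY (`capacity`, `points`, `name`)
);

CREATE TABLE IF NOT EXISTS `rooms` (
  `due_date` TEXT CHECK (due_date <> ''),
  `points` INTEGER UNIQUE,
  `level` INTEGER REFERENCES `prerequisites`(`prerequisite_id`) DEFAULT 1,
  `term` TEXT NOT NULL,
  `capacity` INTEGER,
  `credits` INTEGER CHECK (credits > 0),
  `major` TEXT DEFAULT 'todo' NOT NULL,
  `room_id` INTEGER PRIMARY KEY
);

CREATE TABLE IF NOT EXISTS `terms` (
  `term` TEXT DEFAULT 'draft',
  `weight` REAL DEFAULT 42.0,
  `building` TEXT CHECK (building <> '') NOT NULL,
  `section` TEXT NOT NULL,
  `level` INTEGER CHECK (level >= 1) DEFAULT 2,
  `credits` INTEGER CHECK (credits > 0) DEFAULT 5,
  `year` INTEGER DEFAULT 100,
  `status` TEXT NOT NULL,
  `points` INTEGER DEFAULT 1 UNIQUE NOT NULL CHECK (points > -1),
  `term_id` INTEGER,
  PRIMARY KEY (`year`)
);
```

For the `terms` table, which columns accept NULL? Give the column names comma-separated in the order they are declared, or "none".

- term: DEFAULT only fills an omitted column; an explicit NULL is still allowed → nullable.
- weight: DEFAULT only fills an omitted column; an explicit NULL is still allowed → nullable.
- building: declared NOT NULL → not nullable.
- section: declared NOT NULL → not nullable.
- level: CHECK does not forbid NULL (a CHECK constraint passes when its expression is NULL) → nullable.
- credits: CHECK does not forbid NULL (a CHECK constraint passes when its expression is NULL) → nullable.
- year: part of the PRIMARY KEY, which implies NOT NULL → not nullable.
- status: declared NOT NULL → not nullable.
- points: declared NOT NULL → not nullable.
- term_id: no NOT NULL constraint applies → nullable.

term, weight, level, credits, term_id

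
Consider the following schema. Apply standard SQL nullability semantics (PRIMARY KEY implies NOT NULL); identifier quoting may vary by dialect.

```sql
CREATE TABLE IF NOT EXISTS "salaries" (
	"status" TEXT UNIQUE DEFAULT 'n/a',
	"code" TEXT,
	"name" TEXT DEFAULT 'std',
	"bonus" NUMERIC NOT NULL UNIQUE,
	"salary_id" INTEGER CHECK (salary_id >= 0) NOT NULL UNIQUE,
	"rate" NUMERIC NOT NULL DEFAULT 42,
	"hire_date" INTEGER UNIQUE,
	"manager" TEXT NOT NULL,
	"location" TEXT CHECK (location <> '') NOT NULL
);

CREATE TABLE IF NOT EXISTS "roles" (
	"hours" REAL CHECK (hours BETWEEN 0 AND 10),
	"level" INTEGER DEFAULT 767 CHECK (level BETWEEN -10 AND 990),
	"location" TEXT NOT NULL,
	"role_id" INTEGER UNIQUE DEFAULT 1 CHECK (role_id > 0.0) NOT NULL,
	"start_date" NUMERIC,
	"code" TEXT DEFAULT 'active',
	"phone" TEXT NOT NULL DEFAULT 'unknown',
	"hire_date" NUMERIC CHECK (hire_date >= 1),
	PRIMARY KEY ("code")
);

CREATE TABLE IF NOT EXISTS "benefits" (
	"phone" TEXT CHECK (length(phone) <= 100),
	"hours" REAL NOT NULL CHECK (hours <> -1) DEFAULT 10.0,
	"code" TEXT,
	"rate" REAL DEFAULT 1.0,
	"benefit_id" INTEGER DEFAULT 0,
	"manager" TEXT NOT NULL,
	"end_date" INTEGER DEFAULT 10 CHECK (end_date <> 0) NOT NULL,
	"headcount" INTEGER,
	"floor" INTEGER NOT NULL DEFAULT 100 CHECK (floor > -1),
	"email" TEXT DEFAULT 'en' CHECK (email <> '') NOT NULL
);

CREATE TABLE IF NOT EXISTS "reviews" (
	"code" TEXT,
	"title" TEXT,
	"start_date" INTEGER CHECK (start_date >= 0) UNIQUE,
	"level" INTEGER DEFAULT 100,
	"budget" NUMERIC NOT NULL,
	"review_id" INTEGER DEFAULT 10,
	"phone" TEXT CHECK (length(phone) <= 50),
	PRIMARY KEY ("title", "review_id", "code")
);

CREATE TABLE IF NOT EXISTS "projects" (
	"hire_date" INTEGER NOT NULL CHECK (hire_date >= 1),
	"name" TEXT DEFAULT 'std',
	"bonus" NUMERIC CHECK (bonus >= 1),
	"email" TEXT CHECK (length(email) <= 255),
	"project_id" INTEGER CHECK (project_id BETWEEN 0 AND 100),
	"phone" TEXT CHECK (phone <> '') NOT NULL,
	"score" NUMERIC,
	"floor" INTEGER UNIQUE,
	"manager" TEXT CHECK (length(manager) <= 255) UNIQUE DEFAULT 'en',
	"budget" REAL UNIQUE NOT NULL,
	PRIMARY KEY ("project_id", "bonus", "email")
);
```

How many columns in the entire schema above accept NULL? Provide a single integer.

salaries: 4 nullable (status, code, name, hire_date — PK none and explicit NOT NULL columns excluded).
roles: 4 nullable (hours, level, start_date, hire_date — PK (code) and explicit NOT NULL columns excluded).
benefits: 5 nullable (phone, code, rate, benefit_id, headcount — PK none and explicit NOT NULL columns excluded).
reviews: 3 nullable (start_date, level, phone — PK (title, review_id, code) and explicit NOT NULL columns excluded).
projects: 4 nullable (name, score, floor, manager — PK (project_id, bonus, email) and explicit NOT NULL columns excluded).
Total: 4 + 4 + 5 + 3 + 4 = 20.

20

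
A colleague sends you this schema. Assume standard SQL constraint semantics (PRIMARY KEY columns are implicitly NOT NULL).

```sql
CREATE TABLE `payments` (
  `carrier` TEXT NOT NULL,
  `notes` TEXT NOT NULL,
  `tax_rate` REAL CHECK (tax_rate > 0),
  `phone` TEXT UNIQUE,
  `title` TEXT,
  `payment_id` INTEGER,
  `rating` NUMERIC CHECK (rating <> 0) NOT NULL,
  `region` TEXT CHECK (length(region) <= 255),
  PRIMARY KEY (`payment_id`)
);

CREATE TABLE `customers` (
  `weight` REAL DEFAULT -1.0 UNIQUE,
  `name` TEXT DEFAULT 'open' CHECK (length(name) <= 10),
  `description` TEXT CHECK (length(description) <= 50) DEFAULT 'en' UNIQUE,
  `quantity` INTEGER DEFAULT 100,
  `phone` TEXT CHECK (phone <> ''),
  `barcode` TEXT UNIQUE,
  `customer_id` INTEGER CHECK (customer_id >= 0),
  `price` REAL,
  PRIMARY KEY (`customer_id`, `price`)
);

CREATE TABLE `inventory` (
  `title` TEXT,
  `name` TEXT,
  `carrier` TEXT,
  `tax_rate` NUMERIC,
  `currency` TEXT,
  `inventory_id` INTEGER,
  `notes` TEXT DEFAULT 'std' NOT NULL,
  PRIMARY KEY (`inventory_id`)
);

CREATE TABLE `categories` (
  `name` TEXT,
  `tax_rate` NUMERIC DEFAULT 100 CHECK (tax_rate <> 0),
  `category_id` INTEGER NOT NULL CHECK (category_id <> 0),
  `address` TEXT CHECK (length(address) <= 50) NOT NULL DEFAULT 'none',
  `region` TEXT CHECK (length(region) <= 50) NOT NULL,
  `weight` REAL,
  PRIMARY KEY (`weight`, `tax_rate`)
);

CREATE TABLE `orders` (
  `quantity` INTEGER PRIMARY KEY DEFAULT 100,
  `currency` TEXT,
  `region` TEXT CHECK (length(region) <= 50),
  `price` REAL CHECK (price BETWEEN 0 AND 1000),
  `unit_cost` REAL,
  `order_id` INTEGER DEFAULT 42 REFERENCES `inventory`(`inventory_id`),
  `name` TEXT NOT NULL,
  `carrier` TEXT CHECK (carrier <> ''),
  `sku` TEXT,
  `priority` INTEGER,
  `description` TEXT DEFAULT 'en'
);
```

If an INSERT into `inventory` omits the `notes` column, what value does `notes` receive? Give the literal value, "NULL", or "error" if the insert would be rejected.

'std'

notes has an explicit DEFAULT 'std'.
When the column is omitted from an INSERT, that default is used.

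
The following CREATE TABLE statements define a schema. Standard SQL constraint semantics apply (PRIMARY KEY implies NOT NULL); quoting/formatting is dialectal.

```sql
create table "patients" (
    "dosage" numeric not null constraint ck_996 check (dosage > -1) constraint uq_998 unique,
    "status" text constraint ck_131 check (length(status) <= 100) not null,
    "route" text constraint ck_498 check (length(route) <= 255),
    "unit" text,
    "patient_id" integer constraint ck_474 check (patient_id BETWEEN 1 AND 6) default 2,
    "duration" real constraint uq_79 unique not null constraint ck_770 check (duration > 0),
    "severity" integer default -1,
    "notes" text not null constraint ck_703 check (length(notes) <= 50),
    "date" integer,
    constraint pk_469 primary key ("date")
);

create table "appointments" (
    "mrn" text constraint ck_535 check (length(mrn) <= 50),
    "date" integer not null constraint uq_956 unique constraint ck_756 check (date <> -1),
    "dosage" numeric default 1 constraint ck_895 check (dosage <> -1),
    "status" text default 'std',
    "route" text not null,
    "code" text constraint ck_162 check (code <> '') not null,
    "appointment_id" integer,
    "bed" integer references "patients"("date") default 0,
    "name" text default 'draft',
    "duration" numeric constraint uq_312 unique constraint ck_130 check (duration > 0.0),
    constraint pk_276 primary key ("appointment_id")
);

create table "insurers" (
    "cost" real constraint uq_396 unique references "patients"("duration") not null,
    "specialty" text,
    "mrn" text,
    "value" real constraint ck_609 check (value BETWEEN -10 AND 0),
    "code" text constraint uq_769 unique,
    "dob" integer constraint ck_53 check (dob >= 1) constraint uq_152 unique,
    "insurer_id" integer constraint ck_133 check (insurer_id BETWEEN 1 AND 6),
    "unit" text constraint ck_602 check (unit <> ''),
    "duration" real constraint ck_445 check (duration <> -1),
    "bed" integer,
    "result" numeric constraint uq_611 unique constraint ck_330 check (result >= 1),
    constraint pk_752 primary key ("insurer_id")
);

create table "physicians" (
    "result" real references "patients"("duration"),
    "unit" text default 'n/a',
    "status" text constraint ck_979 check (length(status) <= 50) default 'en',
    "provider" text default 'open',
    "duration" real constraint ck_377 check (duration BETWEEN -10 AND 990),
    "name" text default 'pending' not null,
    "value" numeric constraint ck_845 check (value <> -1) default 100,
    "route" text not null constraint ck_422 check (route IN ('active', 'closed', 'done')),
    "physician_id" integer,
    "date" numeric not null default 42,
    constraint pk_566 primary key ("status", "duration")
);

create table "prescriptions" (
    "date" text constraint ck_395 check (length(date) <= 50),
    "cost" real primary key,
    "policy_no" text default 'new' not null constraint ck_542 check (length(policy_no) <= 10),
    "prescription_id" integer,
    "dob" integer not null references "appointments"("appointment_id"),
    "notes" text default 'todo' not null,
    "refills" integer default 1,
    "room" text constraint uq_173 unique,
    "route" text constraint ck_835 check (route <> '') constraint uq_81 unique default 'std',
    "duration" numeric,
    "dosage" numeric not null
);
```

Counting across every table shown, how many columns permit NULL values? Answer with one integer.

30

patients: 4 nullable (route, unit, patient_id, severity — PK (date) and explicit NOT NULL columns excluded).
appointments: 6 nullable (mrn, dosage, status, bed, name, duration — PK (appointment_id) and explicit NOT NULL columns excluded).
insurers: 9 nullable (specialty, mrn, value, code, dob, unit, duration, bed, result — PK (insurer_id) and explicit NOT NULL columns excluded).
physicians: 5 nullable (result, unit, provider, value, physician_id — PK (status, duration) and explicit NOT NULL columns excluded).
prescriptions: 6 nullable (date, prescription_id, refills, room, route, duration — PK (cost) and explicit NOT NULL columns excluded).
Total: 4 + 6 + 9 + 5 + 6 = 30.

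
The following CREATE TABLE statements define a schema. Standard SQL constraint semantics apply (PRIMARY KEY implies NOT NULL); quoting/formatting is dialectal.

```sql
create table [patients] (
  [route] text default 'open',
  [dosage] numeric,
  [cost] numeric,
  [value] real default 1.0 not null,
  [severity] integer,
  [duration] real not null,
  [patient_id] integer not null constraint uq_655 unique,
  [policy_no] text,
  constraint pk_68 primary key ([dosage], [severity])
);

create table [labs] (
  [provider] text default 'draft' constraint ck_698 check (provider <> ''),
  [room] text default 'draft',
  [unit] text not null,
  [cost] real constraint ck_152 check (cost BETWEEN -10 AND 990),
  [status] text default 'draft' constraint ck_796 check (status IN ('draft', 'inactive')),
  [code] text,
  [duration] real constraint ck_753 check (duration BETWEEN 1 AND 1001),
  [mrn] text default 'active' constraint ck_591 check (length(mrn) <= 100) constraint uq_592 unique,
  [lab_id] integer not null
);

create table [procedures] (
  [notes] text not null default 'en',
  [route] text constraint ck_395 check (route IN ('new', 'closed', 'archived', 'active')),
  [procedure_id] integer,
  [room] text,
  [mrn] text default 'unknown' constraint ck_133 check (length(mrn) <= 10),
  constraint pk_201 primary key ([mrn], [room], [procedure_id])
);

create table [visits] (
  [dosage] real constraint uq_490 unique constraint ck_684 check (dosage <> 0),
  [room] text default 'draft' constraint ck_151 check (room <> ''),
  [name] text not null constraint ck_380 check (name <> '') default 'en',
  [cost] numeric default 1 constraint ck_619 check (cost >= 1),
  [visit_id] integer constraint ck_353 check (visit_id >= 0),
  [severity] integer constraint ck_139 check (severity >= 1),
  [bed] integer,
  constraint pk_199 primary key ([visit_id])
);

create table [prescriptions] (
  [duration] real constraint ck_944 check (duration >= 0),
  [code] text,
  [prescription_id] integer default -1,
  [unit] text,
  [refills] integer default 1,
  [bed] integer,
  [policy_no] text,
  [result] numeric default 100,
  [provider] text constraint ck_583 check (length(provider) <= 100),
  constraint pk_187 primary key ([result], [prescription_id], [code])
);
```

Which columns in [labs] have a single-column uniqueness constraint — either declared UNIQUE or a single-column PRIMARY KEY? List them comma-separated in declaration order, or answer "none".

mrn

- provider: no UNIQUE or single-column PK constraint.
- room: no UNIQUE or single-column PK constraint.
- unit: no UNIQUE or single-column PK constraint.
- cost: no UNIQUE or single-column PK constraint.
- status: no UNIQUE or single-column PK constraint.
- code: no UNIQUE or single-column PK constraint.
- duration: no UNIQUE or single-column PK constraint.
- mrn: declared UNIQUE → unique.
- lab_id: no UNIQUE or single-column PK constraint.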